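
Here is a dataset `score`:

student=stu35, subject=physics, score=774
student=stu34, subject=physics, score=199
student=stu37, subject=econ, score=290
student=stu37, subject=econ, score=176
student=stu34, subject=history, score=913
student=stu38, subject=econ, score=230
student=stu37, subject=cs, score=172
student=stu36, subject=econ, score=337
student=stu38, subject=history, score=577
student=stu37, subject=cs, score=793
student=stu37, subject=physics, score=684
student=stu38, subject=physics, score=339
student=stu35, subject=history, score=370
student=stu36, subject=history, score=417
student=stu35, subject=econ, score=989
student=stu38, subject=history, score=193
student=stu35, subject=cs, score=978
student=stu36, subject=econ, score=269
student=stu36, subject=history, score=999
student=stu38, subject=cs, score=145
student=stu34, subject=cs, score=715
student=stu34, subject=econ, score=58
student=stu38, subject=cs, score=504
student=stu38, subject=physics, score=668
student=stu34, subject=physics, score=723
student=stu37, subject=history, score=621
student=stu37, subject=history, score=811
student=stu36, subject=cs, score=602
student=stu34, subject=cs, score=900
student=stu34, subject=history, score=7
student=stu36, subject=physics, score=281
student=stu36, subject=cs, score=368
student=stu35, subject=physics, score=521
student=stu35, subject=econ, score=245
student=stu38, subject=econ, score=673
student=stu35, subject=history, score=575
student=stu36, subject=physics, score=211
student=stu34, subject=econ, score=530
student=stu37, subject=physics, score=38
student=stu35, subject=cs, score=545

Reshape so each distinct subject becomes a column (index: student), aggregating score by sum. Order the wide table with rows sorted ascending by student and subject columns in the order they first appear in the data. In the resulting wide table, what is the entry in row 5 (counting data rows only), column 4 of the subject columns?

649

With rows sorted ascending by student, row 5 is student=stu38. subject columns in first-appearance order: physics, econ, history, cs; column 4 is cs.
Long rows with student=stu38, subject=cs: 145 + 504 = 649.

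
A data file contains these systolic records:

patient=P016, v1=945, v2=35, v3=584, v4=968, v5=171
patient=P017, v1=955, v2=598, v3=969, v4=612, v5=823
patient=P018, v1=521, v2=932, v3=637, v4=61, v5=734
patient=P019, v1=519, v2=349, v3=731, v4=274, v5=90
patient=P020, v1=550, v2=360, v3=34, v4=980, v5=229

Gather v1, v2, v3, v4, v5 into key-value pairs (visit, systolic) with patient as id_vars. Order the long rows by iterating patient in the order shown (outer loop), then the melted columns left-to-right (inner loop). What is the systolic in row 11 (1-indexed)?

25 rows total (5 × 5). Row 11: index ⌊(11-1)/5⌋ = 2 into patient → P018; (11-1) mod 5 = 0 into the melted columns → v1.
So row 11 is (P018, v1, 521); systolic = 521.

521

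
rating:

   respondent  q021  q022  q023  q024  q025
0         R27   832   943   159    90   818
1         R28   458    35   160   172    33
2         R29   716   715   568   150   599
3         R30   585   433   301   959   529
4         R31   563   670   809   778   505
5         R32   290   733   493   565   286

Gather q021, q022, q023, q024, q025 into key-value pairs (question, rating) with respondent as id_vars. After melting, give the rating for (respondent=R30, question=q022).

433

Unpivoting turns each (respondent, wide-column) pair into one long row.
The wide cell at row R30, column q022 holds 433, so the long row (R30, q022) has rating=433.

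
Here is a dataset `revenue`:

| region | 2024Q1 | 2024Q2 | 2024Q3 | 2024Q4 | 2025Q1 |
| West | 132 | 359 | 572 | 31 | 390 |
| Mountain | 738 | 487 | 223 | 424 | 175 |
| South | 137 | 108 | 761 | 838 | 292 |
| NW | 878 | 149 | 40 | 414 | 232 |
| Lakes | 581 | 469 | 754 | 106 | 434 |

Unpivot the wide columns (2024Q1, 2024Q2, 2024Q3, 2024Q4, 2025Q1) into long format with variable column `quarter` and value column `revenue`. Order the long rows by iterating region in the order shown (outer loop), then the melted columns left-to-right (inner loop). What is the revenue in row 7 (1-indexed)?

25 rows total (5 × 5). Row 7: index ⌊(7-1)/5⌋ = 1 into region → Mountain; (7-1) mod 5 = 1 into the melted columns → 2024Q2.
So row 7 is (Mountain, 2024Q2, 487); revenue = 487.

487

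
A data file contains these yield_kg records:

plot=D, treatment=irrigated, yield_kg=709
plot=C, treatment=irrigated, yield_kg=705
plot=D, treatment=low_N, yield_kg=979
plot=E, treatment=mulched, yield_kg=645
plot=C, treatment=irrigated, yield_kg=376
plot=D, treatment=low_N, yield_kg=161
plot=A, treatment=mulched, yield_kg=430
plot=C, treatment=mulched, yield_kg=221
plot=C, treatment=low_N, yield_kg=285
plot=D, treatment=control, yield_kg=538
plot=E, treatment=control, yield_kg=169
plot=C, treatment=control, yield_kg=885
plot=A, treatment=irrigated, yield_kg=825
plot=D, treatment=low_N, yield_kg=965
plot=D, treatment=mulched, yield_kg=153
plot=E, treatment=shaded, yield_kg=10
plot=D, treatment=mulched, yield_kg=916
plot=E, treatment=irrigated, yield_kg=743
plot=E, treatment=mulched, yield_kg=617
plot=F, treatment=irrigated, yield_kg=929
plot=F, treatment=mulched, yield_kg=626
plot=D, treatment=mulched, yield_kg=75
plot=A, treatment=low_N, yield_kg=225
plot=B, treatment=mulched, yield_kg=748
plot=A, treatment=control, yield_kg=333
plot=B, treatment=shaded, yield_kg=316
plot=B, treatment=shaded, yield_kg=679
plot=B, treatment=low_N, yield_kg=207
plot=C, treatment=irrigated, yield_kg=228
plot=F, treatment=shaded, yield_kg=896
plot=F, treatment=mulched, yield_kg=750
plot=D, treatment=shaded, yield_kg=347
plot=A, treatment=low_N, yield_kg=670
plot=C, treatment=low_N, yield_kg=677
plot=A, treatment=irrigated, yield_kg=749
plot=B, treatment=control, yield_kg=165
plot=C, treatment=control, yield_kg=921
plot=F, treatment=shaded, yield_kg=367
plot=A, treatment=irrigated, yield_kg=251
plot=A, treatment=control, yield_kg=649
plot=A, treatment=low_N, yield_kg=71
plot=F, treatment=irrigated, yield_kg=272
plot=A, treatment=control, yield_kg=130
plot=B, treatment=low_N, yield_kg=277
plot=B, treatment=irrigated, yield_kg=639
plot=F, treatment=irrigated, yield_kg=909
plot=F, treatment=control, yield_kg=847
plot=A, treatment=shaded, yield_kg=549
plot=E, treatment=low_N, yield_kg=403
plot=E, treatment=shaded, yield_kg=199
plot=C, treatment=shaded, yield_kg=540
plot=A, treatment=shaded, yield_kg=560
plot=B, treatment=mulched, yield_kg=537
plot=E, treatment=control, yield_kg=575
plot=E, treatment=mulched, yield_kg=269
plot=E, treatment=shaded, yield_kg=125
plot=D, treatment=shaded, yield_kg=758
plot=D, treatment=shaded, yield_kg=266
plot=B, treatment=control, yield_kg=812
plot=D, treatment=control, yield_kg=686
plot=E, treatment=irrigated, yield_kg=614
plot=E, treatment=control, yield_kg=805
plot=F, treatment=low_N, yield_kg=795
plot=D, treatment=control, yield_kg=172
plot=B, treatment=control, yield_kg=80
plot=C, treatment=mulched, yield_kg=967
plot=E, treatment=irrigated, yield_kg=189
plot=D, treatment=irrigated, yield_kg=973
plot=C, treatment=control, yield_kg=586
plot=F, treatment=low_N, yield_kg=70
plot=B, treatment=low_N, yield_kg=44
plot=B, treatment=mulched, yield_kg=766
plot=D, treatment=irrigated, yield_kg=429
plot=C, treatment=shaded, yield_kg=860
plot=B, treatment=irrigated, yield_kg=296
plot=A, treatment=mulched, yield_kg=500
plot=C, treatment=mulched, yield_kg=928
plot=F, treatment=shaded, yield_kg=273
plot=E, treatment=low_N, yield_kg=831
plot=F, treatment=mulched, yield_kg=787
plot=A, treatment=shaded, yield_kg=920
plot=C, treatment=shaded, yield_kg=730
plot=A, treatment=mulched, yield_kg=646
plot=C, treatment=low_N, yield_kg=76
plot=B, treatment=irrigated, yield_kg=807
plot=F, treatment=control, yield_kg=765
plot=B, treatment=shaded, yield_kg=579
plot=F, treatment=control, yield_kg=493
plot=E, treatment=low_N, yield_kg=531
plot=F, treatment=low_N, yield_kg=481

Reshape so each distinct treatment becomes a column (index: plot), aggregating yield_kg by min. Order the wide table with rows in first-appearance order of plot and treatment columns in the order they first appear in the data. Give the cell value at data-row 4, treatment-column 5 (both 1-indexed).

549

With rows in first-appearance order of plot, row 4 is plot=A. treatment columns in first-appearance order: irrigated, low_N, mulched, control, shaded; column 5 is shaded.
Long rows with plot=A, treatment=shaded: min(549, 560, 920) = 549.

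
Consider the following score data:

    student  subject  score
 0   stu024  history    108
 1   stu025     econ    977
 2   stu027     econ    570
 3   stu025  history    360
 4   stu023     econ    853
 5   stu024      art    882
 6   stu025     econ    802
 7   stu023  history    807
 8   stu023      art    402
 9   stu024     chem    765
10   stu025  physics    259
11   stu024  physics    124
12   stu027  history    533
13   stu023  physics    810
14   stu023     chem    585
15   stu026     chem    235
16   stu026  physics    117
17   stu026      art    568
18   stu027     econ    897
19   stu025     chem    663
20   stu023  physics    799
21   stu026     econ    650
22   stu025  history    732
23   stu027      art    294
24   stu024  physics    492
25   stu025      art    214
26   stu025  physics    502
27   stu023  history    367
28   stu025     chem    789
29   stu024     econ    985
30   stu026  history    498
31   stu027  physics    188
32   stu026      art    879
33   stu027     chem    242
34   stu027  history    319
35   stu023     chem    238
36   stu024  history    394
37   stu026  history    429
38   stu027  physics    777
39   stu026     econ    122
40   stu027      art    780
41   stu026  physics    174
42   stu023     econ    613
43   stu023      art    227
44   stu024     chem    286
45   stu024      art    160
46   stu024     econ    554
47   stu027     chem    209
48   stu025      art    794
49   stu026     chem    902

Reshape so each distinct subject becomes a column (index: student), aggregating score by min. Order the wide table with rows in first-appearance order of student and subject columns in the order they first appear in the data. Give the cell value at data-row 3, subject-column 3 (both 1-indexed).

With rows in first-appearance order of student, row 3 is student=stu027. subject columns in first-appearance order: history, econ, art, chem, physics; column 3 is art.
Long rows with student=stu027, subject=art: min(294, 780) = 294.

294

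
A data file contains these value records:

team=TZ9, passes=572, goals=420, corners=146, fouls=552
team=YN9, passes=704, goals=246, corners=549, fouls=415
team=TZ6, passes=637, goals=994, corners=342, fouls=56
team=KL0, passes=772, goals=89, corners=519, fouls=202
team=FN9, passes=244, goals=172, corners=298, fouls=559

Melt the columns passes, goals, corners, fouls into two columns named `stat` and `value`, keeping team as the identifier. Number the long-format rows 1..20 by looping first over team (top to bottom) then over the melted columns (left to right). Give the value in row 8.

20 rows total (5 × 4). Row 8: index ⌊(8-1)/4⌋ = 1 into team → YN9; (8-1) mod 4 = 3 into the melted columns → fouls.
So row 8 is (YN9, fouls, 415); value = 415.

415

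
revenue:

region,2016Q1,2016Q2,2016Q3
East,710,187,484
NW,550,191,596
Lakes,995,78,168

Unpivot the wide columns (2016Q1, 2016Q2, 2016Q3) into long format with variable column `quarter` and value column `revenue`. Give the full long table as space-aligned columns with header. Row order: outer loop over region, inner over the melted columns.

region  quarter  revenue
East    2016Q1   710    
East    2016Q2   187    
East    2016Q3   484    
NW      2016Q1   550    
NW      2016Q2   191    
NW      2016Q3   596    
Lakes   2016Q1   995    
Lakes   2016Q2   78     
Lakes   2016Q3   168    

Each (region, column) pair becomes one row: 3 × 3 = 9 rows.
For example, (East, 2016Q1) → revenue=710.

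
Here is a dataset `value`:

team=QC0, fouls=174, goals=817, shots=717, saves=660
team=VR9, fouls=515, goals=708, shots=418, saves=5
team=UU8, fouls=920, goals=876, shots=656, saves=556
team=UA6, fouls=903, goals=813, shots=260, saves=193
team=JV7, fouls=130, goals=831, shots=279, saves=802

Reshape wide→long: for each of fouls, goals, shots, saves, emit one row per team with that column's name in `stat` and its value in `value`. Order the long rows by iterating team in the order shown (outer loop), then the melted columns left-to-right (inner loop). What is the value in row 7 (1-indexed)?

20 rows total (5 × 4). Row 7: index ⌊(7-1)/4⌋ = 1 into team → VR9; (7-1) mod 4 = 2 into the melted columns → shots.
So row 7 is (VR9, shots, 418); value = 418.

418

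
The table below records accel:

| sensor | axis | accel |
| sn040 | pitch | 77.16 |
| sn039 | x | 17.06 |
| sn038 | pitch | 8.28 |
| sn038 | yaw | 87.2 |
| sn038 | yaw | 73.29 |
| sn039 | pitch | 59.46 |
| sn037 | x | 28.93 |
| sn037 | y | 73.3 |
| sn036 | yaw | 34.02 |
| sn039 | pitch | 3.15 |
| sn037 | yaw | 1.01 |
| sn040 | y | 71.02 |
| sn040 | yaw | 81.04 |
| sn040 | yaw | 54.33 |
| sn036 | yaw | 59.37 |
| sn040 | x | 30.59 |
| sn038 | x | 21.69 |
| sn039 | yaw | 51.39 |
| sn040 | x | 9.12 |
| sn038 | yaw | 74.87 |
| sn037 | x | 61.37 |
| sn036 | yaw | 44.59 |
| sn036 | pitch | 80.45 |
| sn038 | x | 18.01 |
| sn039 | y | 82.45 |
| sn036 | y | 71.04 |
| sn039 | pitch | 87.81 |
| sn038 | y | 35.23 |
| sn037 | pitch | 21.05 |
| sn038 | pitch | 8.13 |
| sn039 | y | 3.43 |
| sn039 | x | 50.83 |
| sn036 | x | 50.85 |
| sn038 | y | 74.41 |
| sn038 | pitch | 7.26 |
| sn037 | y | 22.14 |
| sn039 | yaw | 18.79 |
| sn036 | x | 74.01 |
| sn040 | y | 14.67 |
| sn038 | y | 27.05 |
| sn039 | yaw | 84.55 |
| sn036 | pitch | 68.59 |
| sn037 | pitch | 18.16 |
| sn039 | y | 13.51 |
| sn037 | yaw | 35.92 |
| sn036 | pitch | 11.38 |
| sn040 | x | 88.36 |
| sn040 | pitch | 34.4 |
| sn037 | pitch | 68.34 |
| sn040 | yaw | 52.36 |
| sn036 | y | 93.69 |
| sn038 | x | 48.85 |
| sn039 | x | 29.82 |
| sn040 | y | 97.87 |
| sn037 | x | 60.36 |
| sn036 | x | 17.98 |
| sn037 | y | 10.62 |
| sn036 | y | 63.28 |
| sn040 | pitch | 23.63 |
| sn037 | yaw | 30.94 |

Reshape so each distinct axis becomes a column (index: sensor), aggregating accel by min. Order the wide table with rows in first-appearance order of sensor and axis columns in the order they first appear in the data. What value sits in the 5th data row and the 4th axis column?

63.28

With rows in first-appearance order of sensor, row 5 is sensor=sn036. axis columns in first-appearance order: pitch, x, yaw, y; column 4 is y.
Long rows with sensor=sn036, axis=y: min(71.04, 93.69, 63.28) = 63.28.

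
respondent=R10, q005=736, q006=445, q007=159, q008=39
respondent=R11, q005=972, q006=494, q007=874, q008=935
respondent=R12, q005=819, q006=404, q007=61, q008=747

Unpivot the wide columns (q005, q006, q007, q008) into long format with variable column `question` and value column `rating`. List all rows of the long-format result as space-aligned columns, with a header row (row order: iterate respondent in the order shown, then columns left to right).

Each (respondent, column) pair becomes one row: 3 × 4 = 12 rows.
For example, (R10, q005) → rating=736.

respondent  question  rating
R10         q005      736   
R10         q006      445   
R10         q007      159   
R10         q008      39    
R11         q005      972   
R11         q006      494   
R11         q007      874   
R11         q008      935   
R12         q005      819   
R12         q006      404   
R12         q007      61    
R12         q008      747   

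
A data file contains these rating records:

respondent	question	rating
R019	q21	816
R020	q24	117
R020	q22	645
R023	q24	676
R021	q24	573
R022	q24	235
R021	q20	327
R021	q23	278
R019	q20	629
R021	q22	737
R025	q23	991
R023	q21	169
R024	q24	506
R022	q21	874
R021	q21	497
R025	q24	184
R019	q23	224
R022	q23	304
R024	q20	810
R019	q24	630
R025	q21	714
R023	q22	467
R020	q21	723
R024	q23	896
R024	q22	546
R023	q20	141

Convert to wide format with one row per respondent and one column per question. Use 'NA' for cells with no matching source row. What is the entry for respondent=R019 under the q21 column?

816

The long row with respondent=R019, question=q21 has rating=816.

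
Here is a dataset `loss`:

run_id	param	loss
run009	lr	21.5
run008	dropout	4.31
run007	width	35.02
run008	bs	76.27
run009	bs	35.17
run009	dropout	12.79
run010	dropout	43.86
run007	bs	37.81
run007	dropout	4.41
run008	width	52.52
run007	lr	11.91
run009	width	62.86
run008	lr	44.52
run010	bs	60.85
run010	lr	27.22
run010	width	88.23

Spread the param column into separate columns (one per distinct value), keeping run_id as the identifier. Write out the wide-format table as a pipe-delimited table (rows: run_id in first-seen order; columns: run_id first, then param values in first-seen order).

Columns: run_id plus the 4 distinct param values (lr, dropout, width, bs).
For example, row run009 column lr takes loss=21.5 from the long row (run009, lr).

| run_id | lr | dropout | width | bs |
| run009 | 21.5 | 12.79 | 62.86 | 35.17 |
| run008 | 44.52 | 4.31 | 52.52 | 76.27 |
| run007 | 11.91 | 4.41 | 35.02 | 37.81 |
| run010 | 27.22 | 43.86 | 88.23 | 60.85 |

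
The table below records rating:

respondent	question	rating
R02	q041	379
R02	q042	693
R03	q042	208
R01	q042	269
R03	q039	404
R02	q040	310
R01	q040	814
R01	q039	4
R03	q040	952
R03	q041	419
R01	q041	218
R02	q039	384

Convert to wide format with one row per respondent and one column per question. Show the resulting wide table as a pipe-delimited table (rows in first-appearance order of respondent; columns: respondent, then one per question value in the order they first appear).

Columns: respondent plus the 4 distinct question values (q041, q042, q039, q040).
For example, row R02 column q041 takes rating=379 from the long row (R02, q041).

| respondent | q041 | q042 | q039 | q040 |
| R02 | 379 | 693 | 384 | 310 |
| R03 | 419 | 208 | 404 | 952 |
| R01 | 218 | 269 | 4 | 814 |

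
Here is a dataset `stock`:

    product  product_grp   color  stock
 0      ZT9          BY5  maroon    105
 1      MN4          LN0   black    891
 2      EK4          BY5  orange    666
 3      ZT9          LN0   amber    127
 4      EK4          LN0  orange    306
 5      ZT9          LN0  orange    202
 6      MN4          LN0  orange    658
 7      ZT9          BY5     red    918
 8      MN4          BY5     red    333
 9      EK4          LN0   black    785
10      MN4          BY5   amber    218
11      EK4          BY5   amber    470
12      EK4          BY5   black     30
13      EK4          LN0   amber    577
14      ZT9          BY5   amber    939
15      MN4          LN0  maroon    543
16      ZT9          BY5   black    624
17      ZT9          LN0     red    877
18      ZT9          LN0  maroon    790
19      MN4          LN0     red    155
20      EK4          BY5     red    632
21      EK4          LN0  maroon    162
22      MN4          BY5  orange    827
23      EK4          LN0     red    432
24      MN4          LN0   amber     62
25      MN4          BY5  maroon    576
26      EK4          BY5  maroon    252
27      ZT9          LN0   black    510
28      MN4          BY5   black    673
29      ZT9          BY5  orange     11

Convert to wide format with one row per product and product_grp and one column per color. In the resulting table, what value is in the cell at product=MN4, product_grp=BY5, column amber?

218

Wide layout: rows indexed by product and product_grp, columns are the 5 distinct color values (maroon, black, orange, amber, red).
Cell (product=MN4, product_grp=BY5, color=amber) draws from the long row where product=MN4, product_grp=BY5 and color=amber, which has stock=218.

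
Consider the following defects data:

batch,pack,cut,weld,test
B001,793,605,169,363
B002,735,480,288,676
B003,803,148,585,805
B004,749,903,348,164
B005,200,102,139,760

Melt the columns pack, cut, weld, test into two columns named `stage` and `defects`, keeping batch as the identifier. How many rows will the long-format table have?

20

5 batch values × 4 melted columns = 20 rows.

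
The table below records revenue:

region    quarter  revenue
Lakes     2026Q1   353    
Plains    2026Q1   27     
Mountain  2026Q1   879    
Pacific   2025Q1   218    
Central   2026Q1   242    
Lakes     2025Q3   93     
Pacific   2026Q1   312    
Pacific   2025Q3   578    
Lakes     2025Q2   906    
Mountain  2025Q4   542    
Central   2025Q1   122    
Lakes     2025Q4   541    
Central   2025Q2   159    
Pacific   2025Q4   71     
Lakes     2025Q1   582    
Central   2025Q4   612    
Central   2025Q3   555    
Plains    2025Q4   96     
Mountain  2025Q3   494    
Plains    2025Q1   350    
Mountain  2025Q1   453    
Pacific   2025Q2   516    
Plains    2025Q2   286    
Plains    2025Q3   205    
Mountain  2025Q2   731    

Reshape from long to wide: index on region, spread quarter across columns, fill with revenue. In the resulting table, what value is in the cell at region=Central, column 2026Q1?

Wide layout: rows indexed by region, columns are the 5 distinct quarter values (2026Q1, 2025Q1, 2025Q3, 2025Q2, 2025Q4).
Cell (region=Central, quarter=2026Q1) draws from the long row where region=Central and quarter=2026Q1, which has revenue=242.

242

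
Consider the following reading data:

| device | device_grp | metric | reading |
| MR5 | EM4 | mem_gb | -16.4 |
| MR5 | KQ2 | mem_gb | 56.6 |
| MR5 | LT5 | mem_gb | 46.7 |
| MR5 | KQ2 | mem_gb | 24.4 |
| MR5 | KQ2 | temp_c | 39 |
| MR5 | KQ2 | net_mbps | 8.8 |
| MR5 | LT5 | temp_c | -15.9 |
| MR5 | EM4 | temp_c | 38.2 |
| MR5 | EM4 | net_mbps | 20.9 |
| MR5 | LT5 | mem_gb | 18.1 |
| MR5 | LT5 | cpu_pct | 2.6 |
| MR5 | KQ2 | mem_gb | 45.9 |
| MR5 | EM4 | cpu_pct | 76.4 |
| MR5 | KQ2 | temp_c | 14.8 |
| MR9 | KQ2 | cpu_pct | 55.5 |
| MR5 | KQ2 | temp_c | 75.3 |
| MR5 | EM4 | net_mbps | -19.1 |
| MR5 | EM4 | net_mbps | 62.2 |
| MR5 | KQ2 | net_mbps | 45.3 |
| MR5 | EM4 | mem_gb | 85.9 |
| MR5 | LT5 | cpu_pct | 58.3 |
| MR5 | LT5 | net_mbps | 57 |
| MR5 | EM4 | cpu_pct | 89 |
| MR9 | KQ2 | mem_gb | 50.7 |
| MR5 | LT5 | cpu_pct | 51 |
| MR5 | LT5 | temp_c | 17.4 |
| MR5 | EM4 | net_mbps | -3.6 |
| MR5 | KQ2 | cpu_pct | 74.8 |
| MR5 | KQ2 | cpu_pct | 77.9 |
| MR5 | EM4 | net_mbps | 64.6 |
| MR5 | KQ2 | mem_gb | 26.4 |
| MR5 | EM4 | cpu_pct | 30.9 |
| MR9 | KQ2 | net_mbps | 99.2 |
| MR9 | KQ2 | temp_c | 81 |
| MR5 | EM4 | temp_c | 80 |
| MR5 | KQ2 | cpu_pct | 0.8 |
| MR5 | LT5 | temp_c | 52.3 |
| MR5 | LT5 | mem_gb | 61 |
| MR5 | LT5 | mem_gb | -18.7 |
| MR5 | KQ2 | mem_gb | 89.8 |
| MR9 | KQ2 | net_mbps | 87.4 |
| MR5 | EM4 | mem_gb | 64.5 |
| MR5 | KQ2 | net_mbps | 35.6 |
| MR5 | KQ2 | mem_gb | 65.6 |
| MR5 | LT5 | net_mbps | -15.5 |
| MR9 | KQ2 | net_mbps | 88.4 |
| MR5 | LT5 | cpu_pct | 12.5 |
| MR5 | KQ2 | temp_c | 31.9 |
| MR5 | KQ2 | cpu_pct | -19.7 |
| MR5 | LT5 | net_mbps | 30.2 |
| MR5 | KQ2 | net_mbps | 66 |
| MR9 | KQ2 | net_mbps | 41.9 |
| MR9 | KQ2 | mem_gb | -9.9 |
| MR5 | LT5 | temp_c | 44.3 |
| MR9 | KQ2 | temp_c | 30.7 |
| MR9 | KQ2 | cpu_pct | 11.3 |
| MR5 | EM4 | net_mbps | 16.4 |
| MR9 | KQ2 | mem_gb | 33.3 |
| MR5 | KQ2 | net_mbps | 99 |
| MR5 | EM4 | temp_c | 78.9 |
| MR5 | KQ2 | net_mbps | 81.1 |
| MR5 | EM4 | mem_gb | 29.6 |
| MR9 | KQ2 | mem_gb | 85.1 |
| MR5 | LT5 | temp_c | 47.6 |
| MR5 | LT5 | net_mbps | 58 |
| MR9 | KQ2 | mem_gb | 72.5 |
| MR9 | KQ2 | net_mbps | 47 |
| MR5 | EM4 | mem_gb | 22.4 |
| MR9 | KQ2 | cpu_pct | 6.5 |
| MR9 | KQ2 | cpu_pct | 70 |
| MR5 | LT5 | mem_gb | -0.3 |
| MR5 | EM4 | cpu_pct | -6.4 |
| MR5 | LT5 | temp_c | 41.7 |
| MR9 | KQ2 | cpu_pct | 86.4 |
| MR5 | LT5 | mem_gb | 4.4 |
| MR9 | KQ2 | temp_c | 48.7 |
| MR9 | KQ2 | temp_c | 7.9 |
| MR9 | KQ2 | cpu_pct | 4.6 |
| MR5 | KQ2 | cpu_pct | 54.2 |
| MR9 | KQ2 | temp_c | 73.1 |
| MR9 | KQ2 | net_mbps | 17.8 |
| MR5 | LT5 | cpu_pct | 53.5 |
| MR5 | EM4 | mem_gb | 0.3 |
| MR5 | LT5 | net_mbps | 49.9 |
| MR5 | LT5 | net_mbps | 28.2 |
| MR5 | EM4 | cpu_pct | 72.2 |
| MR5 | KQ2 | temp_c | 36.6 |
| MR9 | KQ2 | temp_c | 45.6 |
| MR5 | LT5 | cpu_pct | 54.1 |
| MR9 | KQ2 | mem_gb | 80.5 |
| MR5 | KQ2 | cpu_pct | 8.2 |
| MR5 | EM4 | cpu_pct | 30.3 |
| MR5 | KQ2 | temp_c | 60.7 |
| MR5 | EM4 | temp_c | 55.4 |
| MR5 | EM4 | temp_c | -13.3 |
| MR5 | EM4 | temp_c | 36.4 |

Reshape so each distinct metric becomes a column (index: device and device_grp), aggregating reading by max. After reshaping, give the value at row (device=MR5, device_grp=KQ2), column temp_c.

75.3

Rows with device=MR5, device_grp=KQ2 and metric=temp_c: reading values are 39, 14.8, 75.3, 31.9, 36.6, 60.7.
max(39, 14.8, 75.3, 31.9, 36.6, 60.7) = 75.3.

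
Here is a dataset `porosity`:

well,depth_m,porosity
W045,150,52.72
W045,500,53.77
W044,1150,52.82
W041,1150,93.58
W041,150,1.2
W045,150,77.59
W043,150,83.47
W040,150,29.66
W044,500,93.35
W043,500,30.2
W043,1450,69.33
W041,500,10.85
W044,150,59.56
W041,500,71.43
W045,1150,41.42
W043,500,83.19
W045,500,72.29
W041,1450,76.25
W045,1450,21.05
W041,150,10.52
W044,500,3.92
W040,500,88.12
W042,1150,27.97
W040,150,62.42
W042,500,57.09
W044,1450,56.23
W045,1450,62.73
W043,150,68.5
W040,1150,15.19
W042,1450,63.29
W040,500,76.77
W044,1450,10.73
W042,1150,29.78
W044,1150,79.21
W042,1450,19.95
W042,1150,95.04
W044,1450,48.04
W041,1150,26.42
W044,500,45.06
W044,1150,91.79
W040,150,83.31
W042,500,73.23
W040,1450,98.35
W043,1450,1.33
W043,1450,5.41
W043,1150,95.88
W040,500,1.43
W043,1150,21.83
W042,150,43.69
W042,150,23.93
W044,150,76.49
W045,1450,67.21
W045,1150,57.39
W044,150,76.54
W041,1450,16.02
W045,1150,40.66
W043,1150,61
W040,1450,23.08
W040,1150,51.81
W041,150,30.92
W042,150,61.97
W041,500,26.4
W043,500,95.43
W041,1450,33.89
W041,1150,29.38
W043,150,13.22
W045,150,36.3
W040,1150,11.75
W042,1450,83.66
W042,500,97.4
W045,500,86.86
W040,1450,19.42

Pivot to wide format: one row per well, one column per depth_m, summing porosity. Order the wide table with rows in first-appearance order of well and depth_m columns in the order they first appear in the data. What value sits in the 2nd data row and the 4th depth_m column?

115

With rows in first-appearance order of well, row 2 is well=W044. depth_m columns in first-appearance order: 150, 500, 1150, 1450; column 4 is 1450.
Long rows with well=W044, depth_m=1450: 56.23 + 10.73 + 48.04 = 115.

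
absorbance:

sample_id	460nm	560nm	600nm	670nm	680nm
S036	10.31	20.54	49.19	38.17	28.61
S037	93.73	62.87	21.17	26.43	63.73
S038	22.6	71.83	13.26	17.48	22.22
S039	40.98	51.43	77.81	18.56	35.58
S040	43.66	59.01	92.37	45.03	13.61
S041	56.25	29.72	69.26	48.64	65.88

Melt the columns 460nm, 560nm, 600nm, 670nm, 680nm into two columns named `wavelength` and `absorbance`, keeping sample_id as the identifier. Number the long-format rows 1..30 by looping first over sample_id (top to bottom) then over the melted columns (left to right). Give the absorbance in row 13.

30 rows total (6 × 5). Row 13: index ⌊(13-1)/5⌋ = 2 into sample_id → S038; (13-1) mod 5 = 2 into the melted columns → 600nm.
So row 13 is (S038, 600nm, 13.26); absorbance = 13.26.

13.26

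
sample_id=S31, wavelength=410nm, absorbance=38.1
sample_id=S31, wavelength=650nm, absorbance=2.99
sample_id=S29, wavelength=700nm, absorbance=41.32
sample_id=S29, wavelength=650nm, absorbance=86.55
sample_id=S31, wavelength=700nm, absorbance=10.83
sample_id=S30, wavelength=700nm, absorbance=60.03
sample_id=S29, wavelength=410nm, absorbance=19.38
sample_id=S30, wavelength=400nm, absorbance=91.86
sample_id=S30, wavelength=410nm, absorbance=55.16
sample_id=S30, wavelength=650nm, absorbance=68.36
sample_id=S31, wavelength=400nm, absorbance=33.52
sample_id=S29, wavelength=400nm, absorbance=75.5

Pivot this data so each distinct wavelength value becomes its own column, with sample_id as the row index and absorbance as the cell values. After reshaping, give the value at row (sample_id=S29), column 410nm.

Wide layout: rows indexed by sample_id, columns are the 4 distinct wavelength values (410nm, 650nm, 700nm, 400nm).
Cell (sample_id=S29, wavelength=410nm) draws from the long row where sample_id=S29 and wavelength=410nm, which has absorbance=19.38.

19.38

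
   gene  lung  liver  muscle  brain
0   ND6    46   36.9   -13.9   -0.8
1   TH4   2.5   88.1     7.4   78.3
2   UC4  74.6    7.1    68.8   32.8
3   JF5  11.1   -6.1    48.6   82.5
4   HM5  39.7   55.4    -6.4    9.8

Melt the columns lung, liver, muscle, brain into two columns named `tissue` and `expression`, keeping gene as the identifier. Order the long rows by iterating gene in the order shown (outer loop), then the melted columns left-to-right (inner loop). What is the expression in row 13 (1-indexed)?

20 rows total (5 × 4). Row 13: index ⌊(13-1)/4⌋ = 3 into gene → JF5; (13-1) mod 4 = 0 into the melted columns → lung.
So row 13 is (JF5, lung, 11.1); expression = 11.1.

11.1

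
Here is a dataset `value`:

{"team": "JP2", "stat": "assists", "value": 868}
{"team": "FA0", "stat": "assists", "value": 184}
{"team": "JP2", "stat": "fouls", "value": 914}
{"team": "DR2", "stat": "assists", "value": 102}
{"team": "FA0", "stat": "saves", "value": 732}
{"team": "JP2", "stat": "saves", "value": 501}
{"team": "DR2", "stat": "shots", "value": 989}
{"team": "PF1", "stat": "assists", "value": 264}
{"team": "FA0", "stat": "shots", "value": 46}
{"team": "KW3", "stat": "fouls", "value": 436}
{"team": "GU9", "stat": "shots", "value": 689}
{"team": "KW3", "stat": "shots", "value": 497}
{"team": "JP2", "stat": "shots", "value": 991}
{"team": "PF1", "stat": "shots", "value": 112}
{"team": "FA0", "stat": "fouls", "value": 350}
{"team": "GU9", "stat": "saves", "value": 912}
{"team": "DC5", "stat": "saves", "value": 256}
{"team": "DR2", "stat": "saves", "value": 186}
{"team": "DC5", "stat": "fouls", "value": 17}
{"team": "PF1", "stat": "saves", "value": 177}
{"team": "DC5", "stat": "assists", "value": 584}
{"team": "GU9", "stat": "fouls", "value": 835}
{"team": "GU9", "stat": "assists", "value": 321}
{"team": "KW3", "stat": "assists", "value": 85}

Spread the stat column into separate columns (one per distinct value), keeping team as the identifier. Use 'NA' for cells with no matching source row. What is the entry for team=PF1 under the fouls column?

No long-format row has team=PF1 and stat=fouls, so the cell is NA.

NA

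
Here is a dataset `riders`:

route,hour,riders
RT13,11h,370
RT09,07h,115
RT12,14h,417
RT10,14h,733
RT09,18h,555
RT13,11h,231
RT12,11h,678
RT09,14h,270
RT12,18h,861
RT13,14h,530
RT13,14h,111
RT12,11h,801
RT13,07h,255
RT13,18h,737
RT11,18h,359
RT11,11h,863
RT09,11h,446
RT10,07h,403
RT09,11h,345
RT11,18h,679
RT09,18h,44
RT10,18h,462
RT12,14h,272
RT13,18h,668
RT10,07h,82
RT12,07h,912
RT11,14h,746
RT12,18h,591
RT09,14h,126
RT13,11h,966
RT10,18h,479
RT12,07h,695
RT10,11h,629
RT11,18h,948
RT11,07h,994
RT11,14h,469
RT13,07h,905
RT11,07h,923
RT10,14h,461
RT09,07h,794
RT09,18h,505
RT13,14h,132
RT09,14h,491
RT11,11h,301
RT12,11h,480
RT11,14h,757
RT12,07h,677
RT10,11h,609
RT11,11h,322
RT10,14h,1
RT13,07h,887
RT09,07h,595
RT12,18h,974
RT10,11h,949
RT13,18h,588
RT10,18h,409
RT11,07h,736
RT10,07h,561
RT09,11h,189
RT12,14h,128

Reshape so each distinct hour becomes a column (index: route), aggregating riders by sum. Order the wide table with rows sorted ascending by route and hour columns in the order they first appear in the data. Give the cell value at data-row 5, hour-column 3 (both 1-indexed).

With rows sorted ascending by route, row 5 is route=RT13. hour columns in first-appearance order: 11h, 07h, 14h, 18h; column 3 is 14h.
Long rows with route=RT13, hour=14h: 530 + 111 + 132 = 773.

773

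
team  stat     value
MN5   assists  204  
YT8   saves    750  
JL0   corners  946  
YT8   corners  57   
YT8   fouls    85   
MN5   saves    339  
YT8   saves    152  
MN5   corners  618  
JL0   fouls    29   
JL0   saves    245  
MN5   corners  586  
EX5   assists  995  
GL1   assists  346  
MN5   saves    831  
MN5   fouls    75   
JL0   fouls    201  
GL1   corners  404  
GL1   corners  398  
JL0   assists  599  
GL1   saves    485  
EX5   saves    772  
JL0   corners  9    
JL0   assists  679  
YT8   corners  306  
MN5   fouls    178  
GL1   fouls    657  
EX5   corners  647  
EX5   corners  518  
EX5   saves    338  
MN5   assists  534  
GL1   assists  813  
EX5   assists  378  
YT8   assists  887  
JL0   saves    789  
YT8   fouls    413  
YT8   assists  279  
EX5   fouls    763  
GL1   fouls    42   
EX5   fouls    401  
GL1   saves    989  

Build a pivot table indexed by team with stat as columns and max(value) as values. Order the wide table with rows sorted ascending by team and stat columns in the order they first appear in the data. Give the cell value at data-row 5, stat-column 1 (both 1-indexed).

887

With rows sorted ascending by team, row 5 is team=YT8. stat columns in first-appearance order: assists, saves, corners, fouls; column 1 is assists.
Long rows with team=YT8, stat=assists: max(887, 279) = 887.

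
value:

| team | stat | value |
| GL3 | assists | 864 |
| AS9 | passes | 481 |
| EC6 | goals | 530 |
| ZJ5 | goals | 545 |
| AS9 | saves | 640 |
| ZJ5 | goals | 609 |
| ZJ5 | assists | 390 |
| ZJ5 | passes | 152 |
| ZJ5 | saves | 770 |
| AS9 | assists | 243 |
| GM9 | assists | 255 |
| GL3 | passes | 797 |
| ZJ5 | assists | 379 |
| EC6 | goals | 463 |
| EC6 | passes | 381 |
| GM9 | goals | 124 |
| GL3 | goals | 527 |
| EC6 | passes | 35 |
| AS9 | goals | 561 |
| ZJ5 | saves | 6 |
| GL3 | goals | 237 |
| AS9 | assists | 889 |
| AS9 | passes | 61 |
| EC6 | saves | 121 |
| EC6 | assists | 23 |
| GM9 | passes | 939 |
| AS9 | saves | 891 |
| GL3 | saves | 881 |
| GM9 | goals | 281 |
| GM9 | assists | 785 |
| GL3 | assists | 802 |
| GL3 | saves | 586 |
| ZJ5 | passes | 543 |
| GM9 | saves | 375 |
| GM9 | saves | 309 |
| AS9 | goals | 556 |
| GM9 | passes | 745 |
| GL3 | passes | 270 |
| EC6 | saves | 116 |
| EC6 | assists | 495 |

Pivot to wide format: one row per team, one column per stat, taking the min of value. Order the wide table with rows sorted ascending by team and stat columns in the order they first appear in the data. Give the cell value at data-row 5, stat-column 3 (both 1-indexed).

With rows sorted ascending by team, row 5 is team=ZJ5. stat columns in first-appearance order: assists, passes, goals, saves; column 3 is goals.
Long rows with team=ZJ5, stat=goals: min(545, 609) = 545.

545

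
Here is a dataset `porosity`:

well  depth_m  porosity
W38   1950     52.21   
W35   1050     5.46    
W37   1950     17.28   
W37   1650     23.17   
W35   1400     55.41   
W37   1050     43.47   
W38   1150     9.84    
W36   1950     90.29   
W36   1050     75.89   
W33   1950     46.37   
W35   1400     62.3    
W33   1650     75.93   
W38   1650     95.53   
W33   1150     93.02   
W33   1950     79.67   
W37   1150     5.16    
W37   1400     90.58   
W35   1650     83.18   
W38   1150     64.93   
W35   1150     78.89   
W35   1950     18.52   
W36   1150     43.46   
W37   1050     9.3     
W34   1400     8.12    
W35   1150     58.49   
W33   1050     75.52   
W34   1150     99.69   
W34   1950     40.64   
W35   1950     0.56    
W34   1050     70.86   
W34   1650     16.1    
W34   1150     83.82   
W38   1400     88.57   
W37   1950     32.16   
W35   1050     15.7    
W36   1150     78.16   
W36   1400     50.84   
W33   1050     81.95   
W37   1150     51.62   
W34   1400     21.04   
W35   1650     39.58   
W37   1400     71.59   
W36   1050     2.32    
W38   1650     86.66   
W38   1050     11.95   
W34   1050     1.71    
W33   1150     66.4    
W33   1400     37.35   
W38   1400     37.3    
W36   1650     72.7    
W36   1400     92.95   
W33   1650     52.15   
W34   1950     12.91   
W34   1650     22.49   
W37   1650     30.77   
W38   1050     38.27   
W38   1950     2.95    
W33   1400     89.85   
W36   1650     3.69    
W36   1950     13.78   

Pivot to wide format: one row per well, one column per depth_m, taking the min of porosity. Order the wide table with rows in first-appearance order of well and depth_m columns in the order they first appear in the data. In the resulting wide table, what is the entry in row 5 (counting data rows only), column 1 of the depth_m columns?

46.37

With rows in first-appearance order of well, row 5 is well=W33. depth_m columns in first-appearance order: 1950, 1050, 1650, 1400, 1150; column 1 is 1950.
Long rows with well=W33, depth_m=1950: min(46.37, 79.67) = 46.37.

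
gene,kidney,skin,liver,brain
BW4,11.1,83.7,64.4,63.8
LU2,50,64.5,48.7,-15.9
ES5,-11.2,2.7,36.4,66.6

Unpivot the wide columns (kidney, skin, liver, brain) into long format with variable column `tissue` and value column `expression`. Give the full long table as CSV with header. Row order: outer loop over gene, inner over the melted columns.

Each (gene, column) pair becomes one row: 3 × 4 = 12 rows.
For example, (BW4, kidney) → expression=11.1.

gene,tissue,expression
BW4,kidney,11.1
BW4,skin,83.7
BW4,liver,64.4
BW4,brain,63.8
LU2,kidney,50
LU2,skin,64.5
LU2,liver,48.7
LU2,brain,-15.9
ES5,kidney,-11.2
ES5,skin,2.7
ES5,liver,36.4
ES5,brain,66.6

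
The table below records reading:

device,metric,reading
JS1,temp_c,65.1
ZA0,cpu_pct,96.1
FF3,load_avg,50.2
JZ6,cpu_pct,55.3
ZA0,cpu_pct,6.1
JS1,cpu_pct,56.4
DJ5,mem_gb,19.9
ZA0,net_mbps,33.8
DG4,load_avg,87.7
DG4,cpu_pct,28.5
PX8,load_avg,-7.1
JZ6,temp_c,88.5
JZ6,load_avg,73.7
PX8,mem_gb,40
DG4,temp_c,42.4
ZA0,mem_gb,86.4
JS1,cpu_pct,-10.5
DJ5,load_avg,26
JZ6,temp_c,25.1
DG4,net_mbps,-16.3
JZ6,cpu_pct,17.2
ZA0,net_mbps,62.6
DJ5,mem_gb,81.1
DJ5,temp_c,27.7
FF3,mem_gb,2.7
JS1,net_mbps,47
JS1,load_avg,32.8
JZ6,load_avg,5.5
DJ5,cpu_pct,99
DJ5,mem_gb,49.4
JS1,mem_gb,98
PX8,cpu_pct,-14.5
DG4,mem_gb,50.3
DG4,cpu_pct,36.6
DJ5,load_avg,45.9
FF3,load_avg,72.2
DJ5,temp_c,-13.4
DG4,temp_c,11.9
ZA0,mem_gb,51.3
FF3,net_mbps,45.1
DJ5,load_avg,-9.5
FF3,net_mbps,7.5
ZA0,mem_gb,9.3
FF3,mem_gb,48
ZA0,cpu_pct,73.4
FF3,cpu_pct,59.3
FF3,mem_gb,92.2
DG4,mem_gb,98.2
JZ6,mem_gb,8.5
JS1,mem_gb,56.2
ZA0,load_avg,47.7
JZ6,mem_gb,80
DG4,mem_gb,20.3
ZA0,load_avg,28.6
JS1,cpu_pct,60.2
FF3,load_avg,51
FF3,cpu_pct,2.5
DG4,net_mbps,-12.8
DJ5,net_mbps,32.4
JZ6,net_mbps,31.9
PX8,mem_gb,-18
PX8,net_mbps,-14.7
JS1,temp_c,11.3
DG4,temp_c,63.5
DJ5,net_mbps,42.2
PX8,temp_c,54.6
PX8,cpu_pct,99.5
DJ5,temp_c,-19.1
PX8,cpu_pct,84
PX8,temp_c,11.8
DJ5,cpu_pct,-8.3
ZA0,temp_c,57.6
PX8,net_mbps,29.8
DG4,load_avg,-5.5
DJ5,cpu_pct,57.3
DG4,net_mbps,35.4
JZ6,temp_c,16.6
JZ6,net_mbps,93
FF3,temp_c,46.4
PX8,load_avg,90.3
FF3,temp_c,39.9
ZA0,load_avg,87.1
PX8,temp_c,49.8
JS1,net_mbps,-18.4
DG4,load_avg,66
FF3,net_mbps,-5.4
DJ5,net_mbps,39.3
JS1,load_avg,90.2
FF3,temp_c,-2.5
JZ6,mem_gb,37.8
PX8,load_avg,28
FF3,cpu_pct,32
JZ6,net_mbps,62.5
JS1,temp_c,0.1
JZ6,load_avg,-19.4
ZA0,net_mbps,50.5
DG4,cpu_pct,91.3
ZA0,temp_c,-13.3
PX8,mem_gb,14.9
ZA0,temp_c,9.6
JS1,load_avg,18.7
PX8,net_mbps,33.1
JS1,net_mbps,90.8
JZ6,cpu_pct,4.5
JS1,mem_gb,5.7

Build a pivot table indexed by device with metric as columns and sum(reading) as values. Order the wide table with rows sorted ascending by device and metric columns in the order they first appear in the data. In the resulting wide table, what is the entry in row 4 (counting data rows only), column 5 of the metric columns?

With rows sorted ascending by device, row 4 is device=JS1. metric columns in first-appearance order: temp_c, cpu_pct, load_avg, mem_gb, net_mbps; column 5 is net_mbps.
Long rows with device=JS1, metric=net_mbps: 47 + -18.4 + 90.8 = 119.4.

119.4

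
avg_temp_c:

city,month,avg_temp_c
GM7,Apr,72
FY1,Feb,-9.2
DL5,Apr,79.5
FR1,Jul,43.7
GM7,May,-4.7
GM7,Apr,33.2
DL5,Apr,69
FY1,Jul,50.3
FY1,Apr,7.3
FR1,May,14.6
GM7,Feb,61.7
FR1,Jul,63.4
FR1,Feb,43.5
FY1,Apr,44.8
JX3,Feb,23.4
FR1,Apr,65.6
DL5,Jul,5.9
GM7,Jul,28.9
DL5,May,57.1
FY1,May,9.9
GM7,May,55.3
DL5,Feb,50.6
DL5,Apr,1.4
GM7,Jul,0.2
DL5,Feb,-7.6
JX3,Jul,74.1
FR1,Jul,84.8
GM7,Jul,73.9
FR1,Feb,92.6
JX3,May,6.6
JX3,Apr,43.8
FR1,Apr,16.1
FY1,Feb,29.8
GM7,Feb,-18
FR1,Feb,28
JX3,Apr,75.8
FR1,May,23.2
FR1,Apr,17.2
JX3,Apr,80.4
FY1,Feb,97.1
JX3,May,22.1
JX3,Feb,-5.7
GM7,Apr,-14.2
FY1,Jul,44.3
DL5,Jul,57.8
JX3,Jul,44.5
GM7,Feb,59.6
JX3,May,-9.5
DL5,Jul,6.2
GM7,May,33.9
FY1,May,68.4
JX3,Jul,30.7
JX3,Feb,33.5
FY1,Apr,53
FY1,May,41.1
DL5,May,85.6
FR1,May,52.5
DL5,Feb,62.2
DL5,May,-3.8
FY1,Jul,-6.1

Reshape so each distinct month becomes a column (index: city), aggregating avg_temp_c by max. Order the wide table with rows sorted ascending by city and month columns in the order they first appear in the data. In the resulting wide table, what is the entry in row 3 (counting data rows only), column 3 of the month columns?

With rows sorted ascending by city, row 3 is city=FY1. month columns in first-appearance order: Apr, Feb, Jul, May; column 3 is Jul.
Long rows with city=FY1, month=Jul: max(50.3, 44.3, -6.1) = 50.3.

50.3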